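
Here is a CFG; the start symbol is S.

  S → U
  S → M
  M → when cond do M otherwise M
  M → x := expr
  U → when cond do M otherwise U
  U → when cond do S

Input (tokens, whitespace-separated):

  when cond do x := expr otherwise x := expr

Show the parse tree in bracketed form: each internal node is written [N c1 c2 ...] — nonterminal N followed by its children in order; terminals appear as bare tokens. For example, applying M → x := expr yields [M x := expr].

[S [M when cond do [M x := expr] otherwise [M x := expr]]]

S
M
when cond do M otherwise M
when cond do x := expr otherwise M
when cond do x := expr otherwise x := expr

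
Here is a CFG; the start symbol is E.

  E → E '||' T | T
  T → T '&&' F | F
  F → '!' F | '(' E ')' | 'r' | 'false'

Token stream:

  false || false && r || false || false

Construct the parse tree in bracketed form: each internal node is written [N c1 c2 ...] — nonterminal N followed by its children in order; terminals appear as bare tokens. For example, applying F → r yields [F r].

[E [E [E [E [T [F false]]] || [T [T [F false]] && [F r]]] || [T [F false]]] || [T [F false]]]

E
E || T
E || T || T
E || T || T || T
T || T || T || T
F || T || T || T
false || T || T || T
false || T && F || T || T
false || F && F || T || T
false || false && F || T || T
false || false && r || T || T
false || false && r || F || T
false || false && r || false || T
false || false && r || false || F
false || false && r || false || false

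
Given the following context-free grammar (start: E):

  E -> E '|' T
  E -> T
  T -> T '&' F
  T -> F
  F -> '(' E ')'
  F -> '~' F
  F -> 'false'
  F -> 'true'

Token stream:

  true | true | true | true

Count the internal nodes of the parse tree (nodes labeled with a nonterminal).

[E [E [E [E [T [F true]]] | [T [F true]]] | [T [F true]]] | [T [F true]]]

12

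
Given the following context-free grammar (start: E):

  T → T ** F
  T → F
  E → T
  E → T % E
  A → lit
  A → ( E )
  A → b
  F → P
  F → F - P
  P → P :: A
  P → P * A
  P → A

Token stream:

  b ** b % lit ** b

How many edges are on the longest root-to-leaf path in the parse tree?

7

[E [T [T [F [P [A b]]]] ** [F [P [A b]]]] % [E [T [T [F [P [A lit]]]] ** [F [P [A b]]]]]]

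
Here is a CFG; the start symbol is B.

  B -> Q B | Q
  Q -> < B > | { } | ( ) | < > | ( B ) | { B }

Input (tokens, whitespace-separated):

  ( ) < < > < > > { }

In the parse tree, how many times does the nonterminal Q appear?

[B [Q ( )] [B [Q < [B [Q < >] [B [Q < >]]] >] [B [Q { }]]]]

5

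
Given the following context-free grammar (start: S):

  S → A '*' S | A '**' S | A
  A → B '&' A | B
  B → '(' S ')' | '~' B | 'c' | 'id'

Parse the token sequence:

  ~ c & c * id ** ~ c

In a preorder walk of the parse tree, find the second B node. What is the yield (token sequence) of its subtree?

[S [A [B ~ [B c]] & [A [B c]]] * [S [A [B id]] ** [S [A [B ~ [B c]]]]]]

c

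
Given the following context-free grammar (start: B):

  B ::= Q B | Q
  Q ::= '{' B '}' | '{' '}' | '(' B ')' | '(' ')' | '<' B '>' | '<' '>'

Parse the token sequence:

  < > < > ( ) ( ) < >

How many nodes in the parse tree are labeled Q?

5

[B [Q < >] [B [Q < >] [B [Q ( )] [B [Q ( )] [B [Q < >]]]]]]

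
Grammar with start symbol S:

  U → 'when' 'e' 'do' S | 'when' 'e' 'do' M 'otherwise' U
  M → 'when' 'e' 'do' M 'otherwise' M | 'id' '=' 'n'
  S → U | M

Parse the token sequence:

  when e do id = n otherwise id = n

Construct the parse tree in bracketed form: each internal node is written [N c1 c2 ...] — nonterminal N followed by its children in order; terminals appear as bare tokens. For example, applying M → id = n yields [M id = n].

[S [M when e do [M id = n] otherwise [M id = n]]]

S
M
when e do M otherwise M
when e do id = n otherwise M
when e do id = n otherwise id = n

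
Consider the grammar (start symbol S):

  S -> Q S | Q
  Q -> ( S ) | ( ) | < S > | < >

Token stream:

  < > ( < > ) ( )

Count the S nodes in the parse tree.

4

[S [Q < >] [S [Q ( [S [Q < >]] )] [S [Q ( )]]]]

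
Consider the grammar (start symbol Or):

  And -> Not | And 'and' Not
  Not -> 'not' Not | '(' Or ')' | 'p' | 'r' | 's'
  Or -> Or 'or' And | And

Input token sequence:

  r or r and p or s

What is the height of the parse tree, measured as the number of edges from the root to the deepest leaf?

5

[Or [Or [Or [And [Not r]]] or [And [And [Not r]] and [Not p]]] or [And [Not s]]]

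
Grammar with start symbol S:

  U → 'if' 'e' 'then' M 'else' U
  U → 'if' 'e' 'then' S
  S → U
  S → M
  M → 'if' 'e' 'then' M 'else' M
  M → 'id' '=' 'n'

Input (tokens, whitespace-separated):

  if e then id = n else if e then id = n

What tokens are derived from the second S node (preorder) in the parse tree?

id = n

[S [U if e then [M id = n] else [U if e then [S [M id = n]]]]]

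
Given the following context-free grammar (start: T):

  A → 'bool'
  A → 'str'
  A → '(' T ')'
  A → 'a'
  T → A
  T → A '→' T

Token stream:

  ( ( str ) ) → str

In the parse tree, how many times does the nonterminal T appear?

[T [A ( [T [A ( [T [A str]] )]] )] → [T [A str]]]

4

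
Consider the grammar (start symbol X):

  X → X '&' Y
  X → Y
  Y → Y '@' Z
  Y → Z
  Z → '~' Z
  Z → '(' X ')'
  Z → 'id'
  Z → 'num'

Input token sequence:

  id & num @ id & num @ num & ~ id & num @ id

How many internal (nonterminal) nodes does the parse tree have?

22

[X [X [X [X [X [Y [Z id]]] & [Y [Y [Z num]] @ [Z id]]] & [Y [Y [Z num]] @ [Z num]]] & [Y [Z ~ [Z id]]]] & [Y [Y [Z num]] @ [Z id]]]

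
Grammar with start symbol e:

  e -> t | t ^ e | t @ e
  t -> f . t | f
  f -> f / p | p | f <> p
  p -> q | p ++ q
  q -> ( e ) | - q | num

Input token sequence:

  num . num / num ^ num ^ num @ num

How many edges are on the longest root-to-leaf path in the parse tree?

8

[e [t [f [p [q num]]] . [t [f [f [p [q num]]] / [p [q num]]]]] ^ [e [t [f [p [q num]]]] ^ [e [t [f [p [q num]]]] @ [e [t [f [p [q num]]]]]]]]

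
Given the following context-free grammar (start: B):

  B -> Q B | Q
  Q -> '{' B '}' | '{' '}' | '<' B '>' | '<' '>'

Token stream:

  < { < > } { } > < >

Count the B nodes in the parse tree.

[B [Q < [B [Q { [B [Q < >]] }] [B [Q { }]]] >] [B [Q < >]]]

5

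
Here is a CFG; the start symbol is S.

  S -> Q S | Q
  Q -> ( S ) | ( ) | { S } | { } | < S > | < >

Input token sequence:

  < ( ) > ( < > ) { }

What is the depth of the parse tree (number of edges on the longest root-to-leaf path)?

5

[S [Q < [S [Q ( )]] >] [S [Q ( [S [Q < >]] )] [S [Q { }]]]]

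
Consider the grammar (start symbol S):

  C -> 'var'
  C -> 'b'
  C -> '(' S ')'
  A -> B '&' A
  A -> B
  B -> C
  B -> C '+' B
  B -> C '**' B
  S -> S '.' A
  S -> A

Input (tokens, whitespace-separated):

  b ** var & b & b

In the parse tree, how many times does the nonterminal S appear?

[S [A [B [C b] ** [B [C var]]] & [A [B [C b]] & [A [B [C b]]]]]]

1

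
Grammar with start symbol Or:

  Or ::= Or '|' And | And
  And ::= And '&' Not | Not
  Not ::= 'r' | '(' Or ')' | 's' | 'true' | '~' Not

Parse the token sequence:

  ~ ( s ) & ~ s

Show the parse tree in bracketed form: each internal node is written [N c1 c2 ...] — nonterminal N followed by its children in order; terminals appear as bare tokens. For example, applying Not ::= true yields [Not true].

Or
And
And & Not
Not & Not
~ Not & Not
~ ( Or ) & Not
~ ( And ) & Not
~ ( Not ) & Not
~ ( s ) & Not
~ ( s ) & ~ Not
~ ( s ) & ~ s

[Or [And [And [Not ~ [Not ( [Or [And [Not s]]] )]]] & [Not ~ [Not s]]]]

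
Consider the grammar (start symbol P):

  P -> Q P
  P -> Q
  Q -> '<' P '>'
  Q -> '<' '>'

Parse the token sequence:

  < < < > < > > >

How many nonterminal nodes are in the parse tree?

8

[P [Q < [P [Q < [P [Q < >] [P [Q < >]]] >]] >]]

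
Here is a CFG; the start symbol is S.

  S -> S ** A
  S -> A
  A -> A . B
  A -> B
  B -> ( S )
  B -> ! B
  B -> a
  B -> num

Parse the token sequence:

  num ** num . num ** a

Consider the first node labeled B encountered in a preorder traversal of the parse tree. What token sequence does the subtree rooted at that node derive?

[S [S [S [A [B num]]] ** [A [A [B num]] . [B num]]] ** [A [B a]]]

num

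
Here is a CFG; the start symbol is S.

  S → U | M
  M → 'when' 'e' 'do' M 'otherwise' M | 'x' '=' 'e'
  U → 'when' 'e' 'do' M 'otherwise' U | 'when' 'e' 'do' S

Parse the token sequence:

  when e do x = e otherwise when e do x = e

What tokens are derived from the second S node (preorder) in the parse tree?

x = e

[S [U when e do [M x = e] otherwise [U when e do [S [M x = e]]]]]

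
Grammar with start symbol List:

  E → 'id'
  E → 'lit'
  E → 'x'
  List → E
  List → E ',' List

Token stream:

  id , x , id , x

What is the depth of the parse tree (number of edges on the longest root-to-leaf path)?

[List [E id] , [List [E x] , [List [E id] , [List [E x]]]]]

5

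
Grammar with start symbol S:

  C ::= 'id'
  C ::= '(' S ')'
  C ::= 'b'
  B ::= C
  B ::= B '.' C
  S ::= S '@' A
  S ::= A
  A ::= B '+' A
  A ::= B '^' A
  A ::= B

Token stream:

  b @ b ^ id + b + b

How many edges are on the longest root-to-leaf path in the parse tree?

7

[S [S [A [B [C b]]]] @ [A [B [C b]] ^ [A [B [C id]] + [A [B [C b]] + [A [B [C b]]]]]]]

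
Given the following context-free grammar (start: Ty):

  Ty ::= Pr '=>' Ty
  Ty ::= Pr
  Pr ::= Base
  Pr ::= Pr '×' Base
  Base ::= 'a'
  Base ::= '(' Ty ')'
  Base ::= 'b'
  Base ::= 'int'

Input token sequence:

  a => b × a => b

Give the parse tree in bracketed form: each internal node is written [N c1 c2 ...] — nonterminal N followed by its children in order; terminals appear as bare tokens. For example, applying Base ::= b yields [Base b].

Ty
Pr => Ty
Base => Ty
a => Ty
a => Pr => Ty
a => Pr × Base => Ty
a => Base × Base => Ty
a => b × Base => Ty
a => b × a => Ty
a => b × a => Pr
a => b × a => Base
a => b × a => b

[Ty [Pr [Base a]] => [Ty [Pr [Pr [Base b]] × [Base a]] => [Ty [Pr [Base b]]]]]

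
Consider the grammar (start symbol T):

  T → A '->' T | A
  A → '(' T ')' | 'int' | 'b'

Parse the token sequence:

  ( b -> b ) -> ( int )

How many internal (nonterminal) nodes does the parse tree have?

10

[T [A ( [T [A b] -> [T [A b]]] )] -> [T [A ( [T [A int]] )]]]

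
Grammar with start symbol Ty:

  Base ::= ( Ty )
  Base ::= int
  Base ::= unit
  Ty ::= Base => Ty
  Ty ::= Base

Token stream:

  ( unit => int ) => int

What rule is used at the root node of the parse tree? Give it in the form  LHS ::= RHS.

[Ty [Base ( [Ty [Base unit] => [Ty [Base int]]] )] => [Ty [Base int]]]

Ty ::= Base => Ty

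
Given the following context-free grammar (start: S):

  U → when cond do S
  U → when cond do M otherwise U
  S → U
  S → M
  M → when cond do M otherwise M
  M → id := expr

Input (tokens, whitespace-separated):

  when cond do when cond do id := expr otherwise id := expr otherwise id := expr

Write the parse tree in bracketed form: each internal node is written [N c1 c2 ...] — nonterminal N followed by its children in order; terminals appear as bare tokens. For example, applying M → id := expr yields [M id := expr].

[S [M when cond do [M when cond do [M id := expr] otherwise [M id := expr]] otherwise [M id := expr]]]

S
M
when cond do M otherwise M
when cond do when cond do M otherwise M otherwise M
when cond do when cond do id := expr otherwise M otherwise M
when cond do when cond do id := expr otherwise id := expr otherwise M
when cond do when cond do id := expr otherwise id := expr otherwise id := expr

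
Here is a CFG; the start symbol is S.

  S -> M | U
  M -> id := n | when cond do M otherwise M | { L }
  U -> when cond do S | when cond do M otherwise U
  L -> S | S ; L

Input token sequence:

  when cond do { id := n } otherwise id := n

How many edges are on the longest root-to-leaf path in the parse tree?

[S [M when cond do [M { [L [S [M id := n]]] }] otherwise [M id := n]]]

6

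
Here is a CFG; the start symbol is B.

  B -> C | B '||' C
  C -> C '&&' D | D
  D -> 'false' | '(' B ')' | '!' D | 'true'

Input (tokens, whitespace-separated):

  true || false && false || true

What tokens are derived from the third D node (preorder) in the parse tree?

[B [B [B [C [D true]]] || [C [C [D false]] && [D false]]] || [C [D true]]]

false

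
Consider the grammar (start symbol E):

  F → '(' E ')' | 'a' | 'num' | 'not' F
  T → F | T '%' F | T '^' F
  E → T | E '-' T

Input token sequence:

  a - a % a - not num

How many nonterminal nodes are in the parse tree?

12

[E [E [E [T [F a]]] - [T [T [F a]] % [F a]]] - [T [F not [F num]]]]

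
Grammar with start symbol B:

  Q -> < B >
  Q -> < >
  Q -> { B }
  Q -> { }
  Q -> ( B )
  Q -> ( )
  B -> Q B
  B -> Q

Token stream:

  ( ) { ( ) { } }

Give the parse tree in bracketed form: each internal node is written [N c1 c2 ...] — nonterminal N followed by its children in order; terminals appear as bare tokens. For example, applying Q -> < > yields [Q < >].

[B [Q ( )] [B [Q { [B [Q ( )] [B [Q { }]]] }]]]

B
Q B
( ) B
( ) Q
( ) { B }
( ) { Q B }
( ) { ( ) B }
( ) { ( ) Q }
( ) { ( ) { } }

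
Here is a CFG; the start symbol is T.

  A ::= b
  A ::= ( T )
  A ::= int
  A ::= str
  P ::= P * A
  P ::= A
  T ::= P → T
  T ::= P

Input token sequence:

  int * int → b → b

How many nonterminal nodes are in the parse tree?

11

[T [P [P [A int]] * [A int]] → [T [P [A b]] → [T [P [A b]]]]]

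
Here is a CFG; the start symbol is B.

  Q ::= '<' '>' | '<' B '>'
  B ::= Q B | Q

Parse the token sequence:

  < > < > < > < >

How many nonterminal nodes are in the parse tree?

[B [Q < >] [B [Q < >] [B [Q < >] [B [Q < >]]]]]

8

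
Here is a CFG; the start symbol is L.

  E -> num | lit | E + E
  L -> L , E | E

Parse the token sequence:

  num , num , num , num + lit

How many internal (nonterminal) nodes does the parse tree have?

10

[L [L [L [L [E num]] , [E num]] , [E num]] , [E [E num] + [E lit]]]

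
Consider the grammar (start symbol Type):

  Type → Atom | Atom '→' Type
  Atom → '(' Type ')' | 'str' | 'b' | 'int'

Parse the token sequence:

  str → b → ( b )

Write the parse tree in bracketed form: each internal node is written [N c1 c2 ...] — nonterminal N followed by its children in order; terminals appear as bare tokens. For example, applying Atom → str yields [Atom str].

Type
Atom → Type
str → Type
str → Atom → Type
str → b → Type
str → b → Atom
str → b → ( Type )
str → b → ( Atom )
str → b → ( b )

[Type [Atom str] → [Type [Atom b] → [Type [Atom ( [Type [Atom b]] )]]]]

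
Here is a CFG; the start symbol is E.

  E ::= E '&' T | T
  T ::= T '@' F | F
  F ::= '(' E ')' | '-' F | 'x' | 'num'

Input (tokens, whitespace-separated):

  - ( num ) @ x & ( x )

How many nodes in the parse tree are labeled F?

6

[E [E [T [T [F - [F ( [E [T [F num]]] )]]] @ [F x]]] & [T [F ( [E [T [F x]]] )]]]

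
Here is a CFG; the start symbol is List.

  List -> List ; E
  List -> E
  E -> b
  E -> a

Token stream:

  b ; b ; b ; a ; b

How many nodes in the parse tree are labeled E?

5

[List [List [List [List [List [E b]] ; [E b]] ; [E b]] ; [E a]] ; [E b]]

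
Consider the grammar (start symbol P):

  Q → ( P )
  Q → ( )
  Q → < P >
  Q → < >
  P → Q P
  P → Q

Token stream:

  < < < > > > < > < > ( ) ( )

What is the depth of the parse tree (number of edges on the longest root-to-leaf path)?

[P [Q < [P [Q < [P [Q < >]] >]] >] [P [Q < >] [P [Q < >] [P [Q ( )] [P [Q ( )]]]]]]

6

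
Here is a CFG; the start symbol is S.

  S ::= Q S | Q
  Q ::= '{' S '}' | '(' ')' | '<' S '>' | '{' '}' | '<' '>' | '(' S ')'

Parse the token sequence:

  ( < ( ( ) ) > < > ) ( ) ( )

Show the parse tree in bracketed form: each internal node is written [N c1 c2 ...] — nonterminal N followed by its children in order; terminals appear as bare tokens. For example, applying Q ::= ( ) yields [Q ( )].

[S [Q ( [S [Q < [S [Q ( [S [Q ( )]] )]] >] [S [Q < >]]] )] [S [Q ( )] [S [Q ( )]]]]

S
Q S
( S ) S
( Q S ) S
( < S > S ) S
( < Q > S ) S
( < ( S ) > S ) S
( < ( Q ) > S ) S
( < ( ( ) ) > S ) S
( < ( ( ) ) > Q ) S
( < ( ( ) ) > < > ) S
( < ( ( ) ) > < > ) Q S
( < ( ( ) ) > < > ) ( ) S
( < ( ( ) ) > < > ) ( ) Q
( < ( ( ) ) > < > ) ( ) ( )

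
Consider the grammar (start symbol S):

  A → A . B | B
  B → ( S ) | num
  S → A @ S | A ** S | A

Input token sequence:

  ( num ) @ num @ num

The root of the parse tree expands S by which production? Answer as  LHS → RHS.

S → A @ S

[S [A [B ( [S [A [B num]]] )]] @ [S [A [B num]] @ [S [A [B num]]]]]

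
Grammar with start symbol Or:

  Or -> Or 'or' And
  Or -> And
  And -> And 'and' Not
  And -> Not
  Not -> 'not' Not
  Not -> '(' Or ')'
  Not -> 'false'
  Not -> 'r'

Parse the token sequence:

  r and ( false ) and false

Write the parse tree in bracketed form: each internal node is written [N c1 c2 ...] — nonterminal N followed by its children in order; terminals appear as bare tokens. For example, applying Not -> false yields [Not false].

[Or [And [And [And [Not r]] and [Not ( [Or [And [Not false]]] )]] and [Not false]]]

Or
And
And and Not
And and Not and Not
Not and Not and Not
r and Not and Not
r and ( Or ) and Not
r and ( And ) and Not
r and ( Not ) and Not
r and ( false ) and Not
r and ( false ) and false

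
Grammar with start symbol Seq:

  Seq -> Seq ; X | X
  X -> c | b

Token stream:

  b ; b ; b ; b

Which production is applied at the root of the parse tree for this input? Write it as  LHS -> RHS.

[Seq [Seq [Seq [Seq [X b]] ; [X b]] ; [X b]] ; [X b]]

Seq -> Seq ; X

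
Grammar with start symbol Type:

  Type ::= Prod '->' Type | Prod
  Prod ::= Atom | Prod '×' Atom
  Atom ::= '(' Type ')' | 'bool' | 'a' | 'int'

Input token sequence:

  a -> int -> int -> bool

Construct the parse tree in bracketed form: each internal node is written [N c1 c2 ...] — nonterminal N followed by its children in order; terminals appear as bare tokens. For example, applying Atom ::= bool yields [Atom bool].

Type
Prod -> Type
Atom -> Type
a -> Type
a -> Prod -> Type
a -> Atom -> Type
a -> int -> Type
a -> int -> Prod -> Type
a -> int -> Atom -> Type
a -> int -> int -> Type
a -> int -> int -> Prod
a -> int -> int -> Atom
a -> int -> int -> bool

[Type [Prod [Atom a]] -> [Type [Prod [Atom int]] -> [Type [Prod [Atom int]] -> [Type [Prod [Atom bool]]]]]]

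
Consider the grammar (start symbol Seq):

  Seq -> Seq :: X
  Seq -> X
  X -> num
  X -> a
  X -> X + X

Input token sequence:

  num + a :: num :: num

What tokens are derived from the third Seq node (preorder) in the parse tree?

num + a

[Seq [Seq [Seq [X [X num] + [X a]]] :: [X num]] :: [X num]]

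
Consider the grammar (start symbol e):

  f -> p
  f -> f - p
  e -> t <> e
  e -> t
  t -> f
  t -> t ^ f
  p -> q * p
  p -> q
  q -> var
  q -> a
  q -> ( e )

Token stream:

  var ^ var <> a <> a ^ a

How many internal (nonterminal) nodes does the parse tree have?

23

[e [t [t [f [p [q var]]]] ^ [f [p [q var]]]] <> [e [t [f [p [q a]]]] <> [e [t [t [f [p [q a]]]] ^ [f [p [q a]]]]]]]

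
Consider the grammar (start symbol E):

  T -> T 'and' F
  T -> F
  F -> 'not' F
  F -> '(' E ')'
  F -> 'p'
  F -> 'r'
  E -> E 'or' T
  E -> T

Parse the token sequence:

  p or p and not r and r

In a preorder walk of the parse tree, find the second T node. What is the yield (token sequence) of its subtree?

[E [E [T [F p]]] or [T [T [T [F p]] and [F not [F r]]] and [F r]]]

p and not r and r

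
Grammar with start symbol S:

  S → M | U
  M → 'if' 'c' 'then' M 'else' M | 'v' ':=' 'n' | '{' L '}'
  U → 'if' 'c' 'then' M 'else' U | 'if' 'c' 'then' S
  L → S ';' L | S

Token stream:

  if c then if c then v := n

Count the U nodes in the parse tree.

2

[S [U if c then [S [U if c then [S [M v := n]]]]]]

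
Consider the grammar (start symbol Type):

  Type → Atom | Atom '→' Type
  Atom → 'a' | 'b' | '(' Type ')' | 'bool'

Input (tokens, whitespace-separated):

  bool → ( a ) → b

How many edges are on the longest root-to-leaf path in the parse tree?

[Type [Atom bool] → [Type [Atom ( [Type [Atom a]] )] → [Type [Atom b]]]]

5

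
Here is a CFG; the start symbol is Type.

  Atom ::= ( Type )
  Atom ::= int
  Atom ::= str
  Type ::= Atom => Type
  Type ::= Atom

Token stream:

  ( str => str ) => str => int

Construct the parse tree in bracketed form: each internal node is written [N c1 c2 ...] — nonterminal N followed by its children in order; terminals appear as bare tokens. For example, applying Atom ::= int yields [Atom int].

[Type [Atom ( [Type [Atom str] => [Type [Atom str]]] )] => [Type [Atom str] => [Type [Atom int]]]]

Type
Atom => Type
( Type ) => Type
( Atom => Type ) => Type
( str => Type ) => Type
( str => Atom ) => Type
( str => str ) => Type
( str => str ) => Atom => Type
( str => str ) => str => Type
( str => str ) => str => Atom
( str => str ) => str => int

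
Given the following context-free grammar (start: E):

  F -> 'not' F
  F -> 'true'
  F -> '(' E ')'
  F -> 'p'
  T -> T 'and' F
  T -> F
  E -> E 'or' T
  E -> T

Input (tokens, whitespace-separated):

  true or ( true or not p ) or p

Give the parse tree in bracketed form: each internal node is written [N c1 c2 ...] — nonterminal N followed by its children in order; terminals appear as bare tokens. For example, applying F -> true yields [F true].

[E [E [E [T [F true]]] or [T [F ( [E [E [T [F true]]] or [T [F not [F p]]]] )]]] or [T [F p]]]

E
E or T
E or T or T
T or T or T
F or T or T
true or T or T
true or F or T
true or ( E ) or T
true or ( E or T ) or T
true or ( T or T ) or T
true or ( F or T ) or T
true or ( true or T ) or T
true or ( true or F ) or T
true or ( true or not F ) or T
true or ( true or not p ) or T
true or ( true or not p ) or F
true or ( true or not p ) or p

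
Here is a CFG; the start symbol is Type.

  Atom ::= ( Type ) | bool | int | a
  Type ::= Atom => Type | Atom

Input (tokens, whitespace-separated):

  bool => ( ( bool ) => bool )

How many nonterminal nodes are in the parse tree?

[Type [Atom bool] => [Type [Atom ( [Type [Atom ( [Type [Atom bool]] )] => [Type [Atom bool]]] )]]]

10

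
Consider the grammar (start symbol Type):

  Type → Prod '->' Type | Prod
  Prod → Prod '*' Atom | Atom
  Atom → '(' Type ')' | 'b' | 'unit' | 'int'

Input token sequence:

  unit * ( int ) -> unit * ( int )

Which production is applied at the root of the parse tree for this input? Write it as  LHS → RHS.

Type → Prod '->' Type

[Type [Prod [Prod [Atom unit]] * [Atom ( [Type [Prod [Atom int]]] )]] -> [Type [Prod [Prod [Atom unit]] * [Atom ( [Type [Prod [Atom int]]] )]]]]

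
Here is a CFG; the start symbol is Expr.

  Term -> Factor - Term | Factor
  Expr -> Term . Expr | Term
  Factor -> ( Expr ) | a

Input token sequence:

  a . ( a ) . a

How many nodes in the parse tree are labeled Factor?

[Expr [Term [Factor a]] . [Expr [Term [Factor ( [Expr [Term [Factor a]]] )]] . [Expr [Term [Factor a]]]]]

4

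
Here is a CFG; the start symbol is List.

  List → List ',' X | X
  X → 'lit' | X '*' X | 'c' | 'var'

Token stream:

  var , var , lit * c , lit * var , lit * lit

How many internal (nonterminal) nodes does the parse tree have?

[List [List [List [List [List [X var]] , [X var]] , [X [X lit] * [X c]]] , [X [X lit] * [X var]]] , [X [X lit] * [X lit]]]

16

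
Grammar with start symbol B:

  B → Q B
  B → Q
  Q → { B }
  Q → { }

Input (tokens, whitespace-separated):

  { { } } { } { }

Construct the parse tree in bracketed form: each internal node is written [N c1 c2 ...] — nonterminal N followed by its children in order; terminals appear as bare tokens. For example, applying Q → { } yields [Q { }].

[B [Q { [B [Q { }]] }] [B [Q { }] [B [Q { }]]]]

B
Q B
{ B } B
{ Q } B
{ { } } B
{ { } } Q B
{ { } } { } B
{ { } } { } Q
{ { } } { } { }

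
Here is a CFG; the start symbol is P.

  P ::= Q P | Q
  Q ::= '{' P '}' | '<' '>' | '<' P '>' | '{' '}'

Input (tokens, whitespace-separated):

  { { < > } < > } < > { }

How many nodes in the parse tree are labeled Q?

6

[P [Q { [P [Q { [P [Q < >]] }] [P [Q < >]]] }] [P [Q < >] [P [Q { }]]]]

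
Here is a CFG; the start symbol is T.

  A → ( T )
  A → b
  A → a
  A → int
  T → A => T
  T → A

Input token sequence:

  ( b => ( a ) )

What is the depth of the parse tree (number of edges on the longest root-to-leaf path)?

7

[T [A ( [T [A b] => [T [A ( [T [A a]] )]]] )]]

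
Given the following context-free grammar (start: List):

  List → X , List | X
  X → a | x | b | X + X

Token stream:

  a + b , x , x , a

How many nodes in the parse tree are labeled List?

[List [X [X a] + [X b]] , [List [X x] , [List [X x] , [List [X a]]]]]

4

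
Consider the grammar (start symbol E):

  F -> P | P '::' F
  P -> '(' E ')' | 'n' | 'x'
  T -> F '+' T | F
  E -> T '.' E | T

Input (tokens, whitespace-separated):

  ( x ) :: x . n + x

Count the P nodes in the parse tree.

5

[E [T [F [P ( [E [T [F [P x]]]] )] :: [F [P x]]]] . [E [T [F [P n]] + [T [F [P x]]]]]]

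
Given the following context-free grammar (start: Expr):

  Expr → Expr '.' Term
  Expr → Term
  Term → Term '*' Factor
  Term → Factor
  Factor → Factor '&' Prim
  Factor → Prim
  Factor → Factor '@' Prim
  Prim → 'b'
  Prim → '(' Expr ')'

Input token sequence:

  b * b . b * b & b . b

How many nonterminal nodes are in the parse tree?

20

[Expr [Expr [Expr [Term [Term [Factor [Prim b]]] * [Factor [Prim b]]]] . [Term [Term [Factor [Prim b]]] * [Factor [Factor [Prim b]] & [Prim b]]]] . [Term [Factor [Prim b]]]]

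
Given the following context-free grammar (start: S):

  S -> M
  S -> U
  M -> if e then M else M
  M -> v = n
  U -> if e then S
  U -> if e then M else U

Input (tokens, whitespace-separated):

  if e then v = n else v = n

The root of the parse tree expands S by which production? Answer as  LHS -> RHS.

S -> M

[S [M if e then [M v = n] else [M v = n]]]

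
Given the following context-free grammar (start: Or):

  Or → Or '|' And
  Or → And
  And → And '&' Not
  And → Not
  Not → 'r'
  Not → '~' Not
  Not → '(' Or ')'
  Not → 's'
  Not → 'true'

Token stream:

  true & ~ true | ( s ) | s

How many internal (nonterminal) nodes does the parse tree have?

[Or [Or [Or [And [And [Not true]] & [Not ~ [Not true]]]] | [And [Not ( [Or [And [Not s]]] )]]] | [And [Not s]]]

15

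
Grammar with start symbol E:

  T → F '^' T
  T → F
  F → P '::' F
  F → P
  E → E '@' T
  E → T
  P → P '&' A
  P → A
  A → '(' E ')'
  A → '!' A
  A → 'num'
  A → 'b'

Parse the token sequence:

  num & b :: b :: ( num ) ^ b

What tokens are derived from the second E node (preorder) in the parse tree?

[E [T [F [P [P [A num]] & [A b]] :: [F [P [A b]] :: [F [P [A ( [E [T [F [P [A num]]]]] )]]]]] ^ [T [F [P [A b]]]]]]

num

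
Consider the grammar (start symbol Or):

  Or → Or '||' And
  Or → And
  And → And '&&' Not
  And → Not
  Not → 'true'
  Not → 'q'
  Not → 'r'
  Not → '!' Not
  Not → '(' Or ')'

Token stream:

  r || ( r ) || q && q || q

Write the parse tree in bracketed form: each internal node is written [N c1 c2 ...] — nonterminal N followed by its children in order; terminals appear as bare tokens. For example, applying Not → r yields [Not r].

Or
Or || And
Or || And || And
Or || And || And || And
And || And || And || And
Not || And || And || And
r || And || And || And
r || Not || And || And
r || ( Or ) || And || And
r || ( And ) || And || And
r || ( Not ) || And || And
r || ( r ) || And || And
r || ( r ) || And && Not || And
r || ( r ) || Not && Not || And
r || ( r ) || q && Not || And
r || ( r ) || q && q || And
r || ( r ) || q && q || Not
r || ( r ) || q && q || q

[Or [Or [Or [Or [And [Not r]]] || [And [Not ( [Or [And [Not r]]] )]]] || [And [And [Not q]] && [Not q]]] || [And [Not q]]]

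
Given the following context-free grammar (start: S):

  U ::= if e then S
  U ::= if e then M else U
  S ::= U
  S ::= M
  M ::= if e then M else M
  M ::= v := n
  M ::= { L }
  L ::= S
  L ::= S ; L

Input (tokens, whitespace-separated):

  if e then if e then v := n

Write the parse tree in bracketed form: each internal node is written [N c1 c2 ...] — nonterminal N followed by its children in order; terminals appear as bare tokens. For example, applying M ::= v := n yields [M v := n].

S
U
if e then S
if e then U
if e then if e then S
if e then if e then M
if e then if e then v := n

[S [U if e then [S [U if e then [S [M v := n]]]]]]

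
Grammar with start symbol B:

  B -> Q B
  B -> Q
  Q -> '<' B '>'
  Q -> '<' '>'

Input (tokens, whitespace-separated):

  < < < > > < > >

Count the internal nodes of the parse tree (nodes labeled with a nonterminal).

[B [Q < [B [Q < [B [Q < >]] >] [B [Q < >]]] >]]

8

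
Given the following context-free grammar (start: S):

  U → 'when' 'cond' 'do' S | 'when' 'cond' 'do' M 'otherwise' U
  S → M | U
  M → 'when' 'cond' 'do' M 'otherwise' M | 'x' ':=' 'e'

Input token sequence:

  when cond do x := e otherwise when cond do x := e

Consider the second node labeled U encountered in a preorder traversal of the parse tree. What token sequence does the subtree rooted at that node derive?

[S [U when cond do [M x := e] otherwise [U when cond do [S [M x := e]]]]]

when cond do x := e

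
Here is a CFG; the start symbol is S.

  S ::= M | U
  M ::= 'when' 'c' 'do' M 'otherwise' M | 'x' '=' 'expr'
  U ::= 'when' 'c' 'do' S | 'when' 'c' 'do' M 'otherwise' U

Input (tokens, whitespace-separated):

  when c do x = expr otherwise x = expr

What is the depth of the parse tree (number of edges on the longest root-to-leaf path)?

3

[S [M when c do [M x = expr] otherwise [M x = expr]]]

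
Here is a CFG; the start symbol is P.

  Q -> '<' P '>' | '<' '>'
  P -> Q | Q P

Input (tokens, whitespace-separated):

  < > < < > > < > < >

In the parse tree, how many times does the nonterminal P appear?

5

[P [Q < >] [P [Q < [P [Q < >]] >] [P [Q < >] [P [Q < >]]]]]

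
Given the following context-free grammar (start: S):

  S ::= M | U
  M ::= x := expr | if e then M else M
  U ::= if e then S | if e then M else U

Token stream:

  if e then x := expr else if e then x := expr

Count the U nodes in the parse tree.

[S [U if e then [M x := expr] else [U if e then [S [M x := expr]]]]]

2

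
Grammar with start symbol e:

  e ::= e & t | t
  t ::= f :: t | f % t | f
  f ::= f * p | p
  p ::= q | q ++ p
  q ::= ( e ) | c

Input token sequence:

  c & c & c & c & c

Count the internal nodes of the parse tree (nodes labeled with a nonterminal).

25

[e [e [e [e [e [t [f [p [q c]]]]] & [t [f [p [q c]]]]] & [t [f [p [q c]]]]] & [t [f [p [q c]]]]] & [t [f [p [q c]]]]]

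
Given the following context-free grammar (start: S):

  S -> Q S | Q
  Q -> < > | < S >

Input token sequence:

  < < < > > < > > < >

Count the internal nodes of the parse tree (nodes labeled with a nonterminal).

[S [Q < [S [Q < [S [Q < >]] >] [S [Q < >]]] >] [S [Q < >]]]

10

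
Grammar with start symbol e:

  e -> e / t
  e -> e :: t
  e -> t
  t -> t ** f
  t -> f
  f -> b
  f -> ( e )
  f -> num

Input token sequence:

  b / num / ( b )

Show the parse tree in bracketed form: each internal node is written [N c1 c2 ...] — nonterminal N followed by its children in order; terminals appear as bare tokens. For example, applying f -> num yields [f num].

e
e / t
e / t / t
t / t / t
f / t / t
b / t / t
b / f / t
b / num / t
b / num / f
b / num / ( e )
b / num / ( t )
b / num / ( f )
b / num / ( b )

[e [e [e [t [f b]]] / [t [f num]]] / [t [f ( [e [t [f b]]] )]]]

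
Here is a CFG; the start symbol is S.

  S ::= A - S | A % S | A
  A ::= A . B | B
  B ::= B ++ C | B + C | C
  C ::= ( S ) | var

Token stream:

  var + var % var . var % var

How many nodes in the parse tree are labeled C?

[S [A [B [B [C var]] + [C var]]] % [S [A [A [B [C var]]] . [B [C var]]] % [S [A [B [C var]]]]]]

5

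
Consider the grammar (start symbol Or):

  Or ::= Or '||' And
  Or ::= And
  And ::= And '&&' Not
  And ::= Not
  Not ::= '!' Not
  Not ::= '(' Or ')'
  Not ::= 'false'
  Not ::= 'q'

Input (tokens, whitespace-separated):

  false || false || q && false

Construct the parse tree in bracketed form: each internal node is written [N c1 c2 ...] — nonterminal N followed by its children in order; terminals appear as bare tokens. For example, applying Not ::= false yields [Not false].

[Or [Or [Or [And [Not false]]] || [And [Not false]]] || [And [And [Not q]] && [Not false]]]

Or
Or || And
Or || And || And
And || And || And
Not || And || And
false || And || And
false || Not || And
false || false || And
false || false || And && Not
false || false || Not && Not
false || false || q && Not
false || false || q && false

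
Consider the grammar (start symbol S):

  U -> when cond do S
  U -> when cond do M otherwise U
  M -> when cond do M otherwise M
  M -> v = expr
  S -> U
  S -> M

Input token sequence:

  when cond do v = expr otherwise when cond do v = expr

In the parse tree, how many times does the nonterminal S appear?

2

[S [U when cond do [M v = expr] otherwise [U when cond do [S [M v = expr]]]]]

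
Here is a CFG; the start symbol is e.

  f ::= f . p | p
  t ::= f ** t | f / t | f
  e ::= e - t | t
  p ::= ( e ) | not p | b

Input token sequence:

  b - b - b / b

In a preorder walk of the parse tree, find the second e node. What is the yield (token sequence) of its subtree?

b - b

[e [e [e [t [f [p b]]]] - [t [f [p b]]]] - [t [f [p b]] / [t [f [p b]]]]]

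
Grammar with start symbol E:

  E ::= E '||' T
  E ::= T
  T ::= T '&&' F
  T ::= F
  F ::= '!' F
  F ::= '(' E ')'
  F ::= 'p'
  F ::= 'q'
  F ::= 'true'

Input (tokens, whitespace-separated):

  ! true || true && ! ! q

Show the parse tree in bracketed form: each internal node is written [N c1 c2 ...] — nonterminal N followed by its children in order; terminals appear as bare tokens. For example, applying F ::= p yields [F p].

[E [E [T [F ! [F true]]]] || [T [T [F true]] && [F ! [F ! [F q]]]]]

E
E || T
T || T
F || T
! F || T
! true || T
! true || T && F
! true || F && F
! true || true && F
! true || true && ! F
! true || true && ! ! F
! true || true && ! ! q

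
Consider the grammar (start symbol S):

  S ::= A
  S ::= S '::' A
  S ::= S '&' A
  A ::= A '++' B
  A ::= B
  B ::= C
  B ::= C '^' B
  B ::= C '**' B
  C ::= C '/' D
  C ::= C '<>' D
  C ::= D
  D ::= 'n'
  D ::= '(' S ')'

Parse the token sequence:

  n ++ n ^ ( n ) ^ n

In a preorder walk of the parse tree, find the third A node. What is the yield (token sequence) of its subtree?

[S [A [A [B [C [D n]]]] ++ [B [C [D n]] ^ [B [C [D ( [S [A [B [C [D n]]]]] )]] ^ [B [C [D n]]]]]]]

n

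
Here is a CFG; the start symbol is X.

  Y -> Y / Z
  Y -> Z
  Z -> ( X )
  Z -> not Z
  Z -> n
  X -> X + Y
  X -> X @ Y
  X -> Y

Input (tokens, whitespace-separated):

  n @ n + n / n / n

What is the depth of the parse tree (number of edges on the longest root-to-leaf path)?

5

[X [X [X [Y [Z n]]] @ [Y [Z n]]] + [Y [Y [Y [Z n]] / [Z n]] / [Z n]]]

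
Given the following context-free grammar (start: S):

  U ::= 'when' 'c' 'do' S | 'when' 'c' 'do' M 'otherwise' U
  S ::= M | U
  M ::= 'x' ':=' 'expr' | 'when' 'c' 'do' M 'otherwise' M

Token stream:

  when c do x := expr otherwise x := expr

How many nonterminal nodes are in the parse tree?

4

[S [M when c do [M x := expr] otherwise [M x := expr]]]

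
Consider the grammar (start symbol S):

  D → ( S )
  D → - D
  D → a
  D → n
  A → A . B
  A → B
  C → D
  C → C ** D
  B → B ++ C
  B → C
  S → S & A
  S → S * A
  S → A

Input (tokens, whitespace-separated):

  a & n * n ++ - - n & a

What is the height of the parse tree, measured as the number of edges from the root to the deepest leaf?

[S [S [S [S [A [B [C [D a]]]]] & [A [B [C [D n]]]]] * [A [B [B [C [D n]]] ++ [C [D - [D - [D n]]]]]]] & [A [B [C [D a]]]]]

8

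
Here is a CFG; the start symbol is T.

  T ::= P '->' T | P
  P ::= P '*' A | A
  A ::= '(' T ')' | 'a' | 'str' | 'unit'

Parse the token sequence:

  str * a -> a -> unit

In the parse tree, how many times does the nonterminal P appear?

[T [P [P [A str]] * [A a]] -> [T [P [A a]] -> [T [P [A unit]]]]]

4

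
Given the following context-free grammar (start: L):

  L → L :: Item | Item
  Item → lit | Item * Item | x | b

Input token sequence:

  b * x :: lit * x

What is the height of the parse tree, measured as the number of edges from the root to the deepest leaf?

4

[L [L [Item [Item b] * [Item x]]] :: [Item [Item lit] * [Item x]]]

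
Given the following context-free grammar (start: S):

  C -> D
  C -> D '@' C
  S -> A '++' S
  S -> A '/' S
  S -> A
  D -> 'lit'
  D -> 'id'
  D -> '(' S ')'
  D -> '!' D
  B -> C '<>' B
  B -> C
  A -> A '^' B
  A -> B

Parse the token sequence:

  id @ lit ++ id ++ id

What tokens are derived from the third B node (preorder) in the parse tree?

[S [A [B [C [D id] @ [C [D lit]]]]] ++ [S [A [B [C [D id]]]] ++ [S [A [B [C [D id]]]]]]]

id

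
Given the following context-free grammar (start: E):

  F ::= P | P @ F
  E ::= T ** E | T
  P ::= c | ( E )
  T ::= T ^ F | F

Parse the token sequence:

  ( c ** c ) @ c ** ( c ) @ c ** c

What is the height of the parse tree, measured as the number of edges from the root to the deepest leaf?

[E [T [F [P ( [E [T [F [P c]]] ** [E [T [F [P c]]]]] )] @ [F [P c]]]] ** [E [T [F [P ( [E [T [F [P c]]]] )] @ [F [P c]]]] ** [E [T [F [P c]]]]]]

9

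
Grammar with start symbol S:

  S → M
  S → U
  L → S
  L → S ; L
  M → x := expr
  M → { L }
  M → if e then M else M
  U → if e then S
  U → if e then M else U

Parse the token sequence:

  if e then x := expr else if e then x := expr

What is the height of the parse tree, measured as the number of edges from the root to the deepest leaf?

5

[S [U if e then [M x := expr] else [U if e then [S [M x := expr]]]]]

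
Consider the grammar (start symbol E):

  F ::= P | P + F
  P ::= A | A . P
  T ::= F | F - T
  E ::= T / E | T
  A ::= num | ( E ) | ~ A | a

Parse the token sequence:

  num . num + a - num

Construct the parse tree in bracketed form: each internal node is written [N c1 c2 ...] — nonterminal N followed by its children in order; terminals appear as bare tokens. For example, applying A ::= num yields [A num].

[E [T [F [P [A num] . [P [A num]]] + [F [P [A a]]]] - [T [F [P [A num]]]]]]

E
T
F - T
P + F - T
A . P + F - T
num . P + F - T
num . A + F - T
num . num + F - T
num . num + P - T
num . num + A - T
num . num + a - T
num . num + a - F
num . num + a - P
num . num + a - A
num . num + a - num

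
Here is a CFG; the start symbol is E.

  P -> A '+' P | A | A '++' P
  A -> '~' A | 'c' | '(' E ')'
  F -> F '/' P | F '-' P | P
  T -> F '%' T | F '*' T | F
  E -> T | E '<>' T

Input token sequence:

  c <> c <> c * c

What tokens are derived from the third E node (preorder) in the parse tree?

[E [E [E [T [F [P [A c]]]]] <> [T [F [P [A c]]]]] <> [T [F [P [A c]]] * [T [F [P [A c]]]]]]

c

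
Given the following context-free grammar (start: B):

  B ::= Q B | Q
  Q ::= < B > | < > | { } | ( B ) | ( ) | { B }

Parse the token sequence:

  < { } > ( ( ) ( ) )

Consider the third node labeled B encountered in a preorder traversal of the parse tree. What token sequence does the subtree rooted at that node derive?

[B [Q < [B [Q { }]] >] [B [Q ( [B [Q ( )] [B [Q ( )]]] )]]]

( ( ) ( ) )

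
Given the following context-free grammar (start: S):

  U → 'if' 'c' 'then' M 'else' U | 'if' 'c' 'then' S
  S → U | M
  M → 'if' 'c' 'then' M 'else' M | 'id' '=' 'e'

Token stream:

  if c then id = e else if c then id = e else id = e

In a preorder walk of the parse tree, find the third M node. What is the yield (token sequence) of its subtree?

if c then id = e else id = e

[S [M if c then [M id = e] else [M if c then [M id = e] else [M id = e]]]]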